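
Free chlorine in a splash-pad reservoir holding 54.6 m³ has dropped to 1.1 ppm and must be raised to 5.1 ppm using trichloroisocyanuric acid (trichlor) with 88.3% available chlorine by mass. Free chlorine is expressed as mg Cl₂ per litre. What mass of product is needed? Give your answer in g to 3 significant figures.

Volume: 54.6 m³ = 54,600 L.
Chlorine deficit: 5.1 − 1.1 = 4 ppm = 4 mg/L as Cl₂.
Cl₂ equivalent needed: 4 mg/L × 54,600 L = 218,400 mg = 218.4 g.
Product at 88.3% available chlorine: 218.4 / 0.883 = 247.3 g.

247 g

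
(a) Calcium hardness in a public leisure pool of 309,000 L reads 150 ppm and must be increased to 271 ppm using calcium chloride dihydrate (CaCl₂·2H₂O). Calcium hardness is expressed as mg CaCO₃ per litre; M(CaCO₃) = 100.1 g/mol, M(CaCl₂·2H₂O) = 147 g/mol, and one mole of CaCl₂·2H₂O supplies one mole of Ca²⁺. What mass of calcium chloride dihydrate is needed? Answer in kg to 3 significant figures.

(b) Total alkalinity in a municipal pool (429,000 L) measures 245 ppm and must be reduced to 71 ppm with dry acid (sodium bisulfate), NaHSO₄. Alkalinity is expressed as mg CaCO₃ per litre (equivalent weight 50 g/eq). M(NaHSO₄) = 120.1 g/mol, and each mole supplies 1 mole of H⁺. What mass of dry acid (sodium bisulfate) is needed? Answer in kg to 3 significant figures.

(a) 54.9 kg; (b) 179 kg

(a) Hardness to add: (271 − 150) = 121 mg/L as CaCO₃ × 309,000 L = 37,390 g as CaCO₃.
(a) Moles of Ca²⁺ (1 mol Ca²⁺ ≡ 1 mol CaCO₃): 37,390 / 100.1 g/mol = 373.5 mol.
(a) Mass of CaCl₂·2H₂O: 373.5 × 147 = 54,910 g.

(b) Alkalinity to neutralize: (245 − 71) = 174 mg/L as CaCO₃ × 429,000 L = 74,650 g as CaCO₃.
(b) Equivalents of H⁺ required: 74,650 ÷ 50 g/eq = 1493 eq = 1493 mol NaHSO₄.
(b) Mass of NaHSO₄: 1493 × 120.1 = 179,300 g.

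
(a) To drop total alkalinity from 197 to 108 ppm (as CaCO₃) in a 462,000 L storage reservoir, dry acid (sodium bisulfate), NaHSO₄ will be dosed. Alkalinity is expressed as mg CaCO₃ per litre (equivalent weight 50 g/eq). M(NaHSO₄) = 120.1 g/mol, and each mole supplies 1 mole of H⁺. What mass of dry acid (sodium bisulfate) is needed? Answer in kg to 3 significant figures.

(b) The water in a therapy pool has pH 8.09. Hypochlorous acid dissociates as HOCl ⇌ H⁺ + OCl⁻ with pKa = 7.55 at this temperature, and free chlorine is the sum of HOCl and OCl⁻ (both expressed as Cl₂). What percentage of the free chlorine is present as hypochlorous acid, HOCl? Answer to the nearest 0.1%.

(a) Alkalinity to neutralize: (197 − 108) = 89 mg/L as CaCO₃ × 462,000 L = 41,120 g as CaCO₃.
(a) Equivalents of H⁺ required: 41,120 ÷ 50 g/eq = 822.4 eq = 822.4 mol NaHSO₄.
(a) Mass of NaHSO₄: 822.4 × 120.1 = 98,770 g.

(b) [OCl⁻]/[HOCl] = 10^(pH − pKa) = 10^(8.09 − 7.55) = 10^0.54 = 3.467.
(b) Fraction as HOCl = 1 / (1 + 3.467) = 0.2238.

(a) 98.8 kg; (b) 22.4%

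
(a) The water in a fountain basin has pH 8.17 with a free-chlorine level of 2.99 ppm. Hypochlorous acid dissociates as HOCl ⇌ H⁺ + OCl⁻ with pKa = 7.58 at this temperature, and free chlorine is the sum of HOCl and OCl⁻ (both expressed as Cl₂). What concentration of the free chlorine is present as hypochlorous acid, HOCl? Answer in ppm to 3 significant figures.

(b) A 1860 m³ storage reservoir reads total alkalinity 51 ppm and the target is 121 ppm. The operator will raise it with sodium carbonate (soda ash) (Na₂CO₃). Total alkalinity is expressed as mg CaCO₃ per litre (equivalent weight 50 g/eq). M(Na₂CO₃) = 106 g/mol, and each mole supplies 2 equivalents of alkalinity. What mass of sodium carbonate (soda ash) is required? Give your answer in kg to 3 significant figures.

(a) 0.611 ppm; (b) 138 kg

(a) [OCl⁻]/[HOCl] = 10^(pH − pKa) = 10^(8.17 − 7.58) = 10^0.59 = 3.89.
(a) Fraction as HOCl = 1 / (1 + 3.89) = 0.2045.
(a) HOCl = 0.2045 × 2.99 ppm = 0.6114 ppm.

(b) Volume: 1860 m³ = 1,860,000 L.
(b) Alkalinity to add: (121 − 51) = 70 mg/L as CaCO₃ × 1,860,000 L = 130,200 g as CaCO₃.
(b) Equivalents: 130,200 g ÷ 50 g/eq = 2604 eq.
(b) Each mole of Na₂CO₃ supplies 2 eq, so 2604 / 2 = 1302 mol.
(b) Mass: 1302 mol × 106 g/mol = 138,000 g.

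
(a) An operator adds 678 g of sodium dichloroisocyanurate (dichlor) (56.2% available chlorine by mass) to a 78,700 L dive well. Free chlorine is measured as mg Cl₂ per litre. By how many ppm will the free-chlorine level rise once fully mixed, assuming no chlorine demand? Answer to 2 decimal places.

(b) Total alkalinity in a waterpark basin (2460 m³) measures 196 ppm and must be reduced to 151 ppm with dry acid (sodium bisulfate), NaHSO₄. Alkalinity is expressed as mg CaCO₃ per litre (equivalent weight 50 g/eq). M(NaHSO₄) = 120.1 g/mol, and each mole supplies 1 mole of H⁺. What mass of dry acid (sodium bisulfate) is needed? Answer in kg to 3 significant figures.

(a) Available chlorine delivered: 678 g × 0.562 = 381 g as Cl₂.
(a) Concentration rise: 381 g / 78,700 L = 4.842 mg/L = 4.84 ppm.

(b) Volume: 2460 m³ = 2,460,000 L.
(b) Alkalinity to neutralize: (196 − 151) = 45 mg/L as CaCO₃ × 2,460,000 L = 110,700 g as CaCO₃.
(b) Equivalents of H⁺ required: 110,700 ÷ 50 g/eq = 2214 eq = 2214 mol NaHSO₄.
(b) Mass of NaHSO₄: 2214 × 120.1 = 265,900 g.

(a) 4.84 ppm; (b) 266 kg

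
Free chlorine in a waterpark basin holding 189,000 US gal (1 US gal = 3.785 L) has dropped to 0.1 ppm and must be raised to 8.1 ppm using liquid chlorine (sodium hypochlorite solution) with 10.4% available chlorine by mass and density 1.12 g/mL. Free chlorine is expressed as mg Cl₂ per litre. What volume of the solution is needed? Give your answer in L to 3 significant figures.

49.1 L

Volume: 189,000 US gal × 3.785 L/gal = 715,365 L.
Chlorine deficit: 8.1 − 0.1 = 8 ppm = 8 mg/L as Cl₂.
Cl₂ equivalent needed: 8 mg/L × 715,365 L = 5,723,000 mg = 5723 g.
Product at 10.4% available chlorine: 5723 / 0.104 = 55,030 g.
Volume at density 1.12 g/mL: 55,030 g ÷ 1.12 g/mL = 49,130 mL.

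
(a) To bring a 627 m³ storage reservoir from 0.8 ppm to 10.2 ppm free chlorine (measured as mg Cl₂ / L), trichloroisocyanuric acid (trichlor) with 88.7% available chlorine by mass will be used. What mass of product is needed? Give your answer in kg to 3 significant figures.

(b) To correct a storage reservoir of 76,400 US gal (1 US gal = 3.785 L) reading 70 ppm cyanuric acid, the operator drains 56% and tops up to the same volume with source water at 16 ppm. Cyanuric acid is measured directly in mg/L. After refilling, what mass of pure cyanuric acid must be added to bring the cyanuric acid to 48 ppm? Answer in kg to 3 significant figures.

(a) 6.64 kg; (b) 2.38 kg

(a) Volume: 627 m³ = 627,000 L.
(a) Chlorine deficit: 10.2 − 0.8 = 9.4 ppm = 9.4 mg/L as Cl₂.
(a) Cl₂ equivalent needed: 9.4 mg/L × 627,000 L = 5,894,000 mg = 5894 g.
(a) Product at 88.7% available chlorine: 5894 / 0.887 = 6645 g.

(b) Volume: 76,400 US gal × 3.785 L/gal = 289,174 L.
(b) After draining 56% and refilling: 70 × 0.44 + 16 × 0.56 = 39.76 ppm.
(b) Deficit to target: 48 − 39.76 = 8.24 mg/L.
(b) Mass: 8.24 mg/L × 289,174 L = 2383 g cyanuric acid.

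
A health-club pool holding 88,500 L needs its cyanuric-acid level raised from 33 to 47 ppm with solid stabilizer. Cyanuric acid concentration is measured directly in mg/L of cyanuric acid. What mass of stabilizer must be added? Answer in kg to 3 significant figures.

CYA to add: (47 − 33) = 14 mg/L × 88,500 L = 1239 g cyanuric acid.

1.24 kg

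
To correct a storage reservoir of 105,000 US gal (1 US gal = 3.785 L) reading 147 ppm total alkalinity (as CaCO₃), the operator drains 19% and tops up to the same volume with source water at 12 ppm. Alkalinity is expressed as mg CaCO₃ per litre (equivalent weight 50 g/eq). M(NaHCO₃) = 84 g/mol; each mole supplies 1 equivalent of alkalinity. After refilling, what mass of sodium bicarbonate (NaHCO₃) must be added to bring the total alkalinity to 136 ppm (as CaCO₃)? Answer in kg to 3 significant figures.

9.78 kg

Volume: 105,000 US gal × 3.785 L/gal = 397,425 L.
After draining 19% and refilling: 147 × 0.81 + 12 × 0.19 = 121.35 ppm.
Deficit to target: 136 − 121.35 = 14.65 mg/L.
As CaCO₃: 14.65 mg/L × 397,425 L = 5822 g; ÷ 50 g/eq ÷ 1 = 116.4 mol NaHCO₃.
Mass: 116.4 × 84 = 9781 g.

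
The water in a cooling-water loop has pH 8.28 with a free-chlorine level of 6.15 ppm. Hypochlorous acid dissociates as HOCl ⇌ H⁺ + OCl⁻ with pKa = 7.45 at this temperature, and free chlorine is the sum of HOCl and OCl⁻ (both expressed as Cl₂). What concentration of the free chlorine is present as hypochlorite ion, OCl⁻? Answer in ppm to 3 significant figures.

[OCl⁻]/[HOCl] = 10^(pH − pKa) = 10^(8.28 − 7.45) = 10^0.83 = 6.761.
Fraction as HOCl = 1 / (1 + 6.761) = 0.1289.
OCl⁻ = (1 − 0.1289) × 6.15 ppm = 5.358 ppm.

5.36 ppm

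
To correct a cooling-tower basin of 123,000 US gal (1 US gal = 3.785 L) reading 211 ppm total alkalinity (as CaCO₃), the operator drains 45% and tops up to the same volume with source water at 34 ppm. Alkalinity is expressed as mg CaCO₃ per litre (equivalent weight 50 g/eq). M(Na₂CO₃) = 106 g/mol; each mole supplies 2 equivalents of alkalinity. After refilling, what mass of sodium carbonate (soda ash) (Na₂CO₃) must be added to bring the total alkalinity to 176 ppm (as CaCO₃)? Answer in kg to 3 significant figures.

22.0 kg

Volume: 123,000 US gal × 3.785 L/gal = 465,555 L.
After draining 45% and refilling: 211 × 0.55 + 34 × 0.45 = 131.35 ppm.
Deficit to target: 176 − 131.35 = 44.65 mg/L.
As CaCO₃: 44.65 mg/L × 465,555 L = 20,790 g; ÷ 50 g/eq ÷ 2 = 207.9 mol Na₂CO₃.
Mass: 207.9 × 106 = 22,030 g.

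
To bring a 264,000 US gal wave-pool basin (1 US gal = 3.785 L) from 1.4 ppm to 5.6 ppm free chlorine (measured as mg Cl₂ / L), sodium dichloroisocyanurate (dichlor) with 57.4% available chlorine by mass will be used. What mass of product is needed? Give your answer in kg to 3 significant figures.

Volume: 264,000 US gal × 3.785 L/gal = 999,240 L.
Chlorine deficit: 5.6 − 1.4 = 4.2 ppm = 4.2 mg/L as Cl₂.
Cl₂ equivalent needed: 4.2 mg/L × 999,240 L = 4,197,000 mg = 4197 g.
Product at 57.4% available chlorine: 4197 / 0.574 = 7312 g.

7.31 kg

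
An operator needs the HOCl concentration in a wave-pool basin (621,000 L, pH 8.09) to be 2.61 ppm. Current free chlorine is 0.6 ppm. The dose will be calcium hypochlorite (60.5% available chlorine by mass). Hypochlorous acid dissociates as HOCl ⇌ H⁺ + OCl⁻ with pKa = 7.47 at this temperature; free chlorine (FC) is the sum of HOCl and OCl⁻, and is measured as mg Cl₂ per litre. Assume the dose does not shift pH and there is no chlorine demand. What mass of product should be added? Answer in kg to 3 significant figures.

[OCl⁻]/[HOCl] = 10^(pH − pKa) = 10^(8.09 − 7.47) = 4.169; fraction as HOCl = 1/(1 + 4.169) = 0.1935.
Free chlorine required for 2.61 ppm HOCl: 2.61 / 0.1935 = 13.49 ppm.
FC to add: 13.49 − 0.6 = 12.89 mg/L as Cl₂.
Cl₂ equivalent: 12.89 mg/L × 621,000 L = 8005 g.
Product at 60.5% available Cl: 8005 / 0.605 = 13,230 g.

13.2 kg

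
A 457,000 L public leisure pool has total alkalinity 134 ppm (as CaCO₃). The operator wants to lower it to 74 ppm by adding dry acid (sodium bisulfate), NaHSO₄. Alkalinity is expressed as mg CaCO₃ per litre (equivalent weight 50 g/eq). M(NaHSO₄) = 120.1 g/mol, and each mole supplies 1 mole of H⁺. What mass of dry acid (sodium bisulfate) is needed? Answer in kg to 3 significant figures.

Alkalinity to neutralize: (134 − 74) = 60 mg/L as CaCO₃ × 457,000 L = 27,420 g as CaCO₃.
Equivalents of H⁺ required: 27,420 ÷ 50 g/eq = 548.4 eq = 548.4 mol NaHSO₄.
Mass of NaHSO₄: 548.4 × 120.1 = 65,860 g.

65.9 kg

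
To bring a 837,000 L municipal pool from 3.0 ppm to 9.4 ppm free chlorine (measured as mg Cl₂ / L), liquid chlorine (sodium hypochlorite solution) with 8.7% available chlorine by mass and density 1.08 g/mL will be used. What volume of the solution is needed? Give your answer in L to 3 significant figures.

57.0 L

Chlorine deficit: 9.4 − 3.0 = 6.4 ppm = 6.4 mg/L as Cl₂.
Cl₂ equivalent needed: 6.4 mg/L × 837,000 L = 5,357,000 mg = 5357 g.
Product at 8.7% available chlorine: 5357 / 0.087 = 61,570 g.
Volume at density 1.08 g/mL: 61,570 g ÷ 1.08 g/mL = 57,010 mL.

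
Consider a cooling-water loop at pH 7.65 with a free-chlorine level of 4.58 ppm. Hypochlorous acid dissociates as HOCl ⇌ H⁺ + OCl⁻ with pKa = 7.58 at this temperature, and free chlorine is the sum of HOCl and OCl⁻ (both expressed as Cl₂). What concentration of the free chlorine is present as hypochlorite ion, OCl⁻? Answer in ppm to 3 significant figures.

2.47 ppm

[OCl⁻]/[HOCl] = 10^(pH − pKa) = 10^(7.65 − 7.58) = 10^0.07 = 1.175.
Fraction as HOCl = 1 / (1 + 1.175) = 0.4598.
OCl⁻ = (1 − 0.4598) × 4.58 ppm = 2.474 ppm.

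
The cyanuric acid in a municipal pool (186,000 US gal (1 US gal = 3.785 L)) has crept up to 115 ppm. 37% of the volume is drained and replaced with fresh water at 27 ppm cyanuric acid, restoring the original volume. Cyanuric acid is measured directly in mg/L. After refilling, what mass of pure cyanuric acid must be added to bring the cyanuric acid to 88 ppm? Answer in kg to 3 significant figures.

3.91 kg

Volume: 186,000 US gal × 3.785 L/gal = 704,010 L.
After draining 37% and refilling: 115 × 0.63 + 27 × 0.37 = 82.44 ppm.
Deficit to target: 88 − 82.44 = 5.56 mg/L.
Mass: 5.56 mg/L × 704,010 L = 3914 g cyanuric acid.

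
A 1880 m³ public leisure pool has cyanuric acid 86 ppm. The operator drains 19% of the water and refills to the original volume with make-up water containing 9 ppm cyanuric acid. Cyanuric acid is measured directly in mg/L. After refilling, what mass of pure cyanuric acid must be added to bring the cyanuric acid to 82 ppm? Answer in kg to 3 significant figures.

20.0 kg

Volume: 1880 m³ = 1,880,000 L.
After draining 19% and refilling: 86 × 0.81 + 9 × 0.19 = 71.37 ppm.
Deficit to target: 82 − 71.37 = 10.63 mg/L.
Mass: 10.63 mg/L × 1,880,000 L = 19,980 g cyanuric acid.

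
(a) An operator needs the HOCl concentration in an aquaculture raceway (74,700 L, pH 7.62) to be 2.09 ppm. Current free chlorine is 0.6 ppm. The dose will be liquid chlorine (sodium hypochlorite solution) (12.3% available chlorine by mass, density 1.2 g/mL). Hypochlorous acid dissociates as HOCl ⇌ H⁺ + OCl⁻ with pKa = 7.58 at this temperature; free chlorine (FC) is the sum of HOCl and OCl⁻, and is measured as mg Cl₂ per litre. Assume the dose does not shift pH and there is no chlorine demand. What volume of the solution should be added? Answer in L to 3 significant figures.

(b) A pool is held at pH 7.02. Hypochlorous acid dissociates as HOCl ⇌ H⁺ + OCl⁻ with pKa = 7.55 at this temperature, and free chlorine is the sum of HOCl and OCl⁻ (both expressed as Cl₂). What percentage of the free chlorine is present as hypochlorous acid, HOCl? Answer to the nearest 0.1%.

(a) [OCl⁻]/[HOCl] = 10^(pH − pKa) = 10^(7.62 − 7.58) = 1.096; fraction as HOCl = 1/(1 + 1.096) = 0.477.
(a) Free chlorine required for 2.09 ppm HOCl: 2.09 / 0.477 = 4.382 ppm.
(a) FC to add: 4.382 − 0.6 = 3.782 mg/L as Cl₂.
(a) Cl₂ equivalent: 3.782 mg/L × 74,700 L = 282.5 g.
(a) Product at 12.3% available Cl: 282.5 / 0.123 = 2297 g.
(a) Volume: 2297 g ÷ 1.2 g/mL = 1914 mL.

(b) [OCl⁻]/[HOCl] = 10^(pH − pKa) = 10^(7.02 − 7.55) = 10^-0.53 = 0.2951.
(b) Fraction as HOCl = 1 / (1 + 0.2951) = 0.7721.

(a) 1.91 L; (b) 77.2%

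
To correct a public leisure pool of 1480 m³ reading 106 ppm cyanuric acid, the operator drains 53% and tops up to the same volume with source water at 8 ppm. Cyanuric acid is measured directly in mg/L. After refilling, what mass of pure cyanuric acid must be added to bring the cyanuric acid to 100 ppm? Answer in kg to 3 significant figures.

68.0 kg

Volume: 1480 m³ = 1,480,000 L.
After draining 53% and refilling: 106 × 0.47 + 8 × 0.53 = 54.06 ppm.
Deficit to target: 100 − 54.06 = 45.94 mg/L.
Mass: 45.94 mg/L × 1,480,000 L = 67,990 g cyanuric acid.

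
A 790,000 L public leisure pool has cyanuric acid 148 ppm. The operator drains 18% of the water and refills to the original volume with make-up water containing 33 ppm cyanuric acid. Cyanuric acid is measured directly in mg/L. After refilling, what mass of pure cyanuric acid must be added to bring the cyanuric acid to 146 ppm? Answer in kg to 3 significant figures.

14.8 kg

After draining 18% and refilling: 148 × 0.82 + 33 × 0.18 = 127.3 ppm.
Deficit to target: 146 − 127.3 = 18.7 mg/L.
Mass: 18.7 mg/L × 790,000 L = 14,770 g cyanuric acid.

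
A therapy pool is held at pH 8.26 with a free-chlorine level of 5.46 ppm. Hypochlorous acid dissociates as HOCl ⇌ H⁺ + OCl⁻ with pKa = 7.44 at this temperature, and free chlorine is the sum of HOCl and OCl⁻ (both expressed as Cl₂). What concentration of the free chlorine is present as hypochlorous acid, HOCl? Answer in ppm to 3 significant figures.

[OCl⁻]/[HOCl] = 10^(pH − pKa) = 10^(8.26 − 7.44) = 10^0.82 = 6.607.
Fraction as HOCl = 1 / (1 + 6.607) = 0.1315.
HOCl = 0.1315 × 5.46 ppm = 0.7178 ppm.

0.718 ppm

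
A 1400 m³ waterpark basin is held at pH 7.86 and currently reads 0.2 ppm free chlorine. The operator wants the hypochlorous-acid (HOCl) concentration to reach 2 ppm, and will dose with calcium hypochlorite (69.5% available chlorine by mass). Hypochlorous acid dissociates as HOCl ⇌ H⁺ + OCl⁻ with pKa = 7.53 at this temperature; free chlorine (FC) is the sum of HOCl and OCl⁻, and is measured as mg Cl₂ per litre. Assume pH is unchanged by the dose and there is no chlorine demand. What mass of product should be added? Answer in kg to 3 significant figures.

12.2 kg

Volume: 1400 m³ = 1,400,000 L.
[OCl⁻]/[HOCl] = 10^(pH − pKa) = 10^(7.86 − 7.53) = 2.138; fraction as HOCl = 1/(1 + 2.138) = 0.3187.
Free chlorine required for 2 ppm HOCl: 2 / 0.3187 = 6.276 ppm.
FC to add: 6.276 − 0.2 = 6.076 mg/L as Cl₂.
Cl₂ equivalent: 6.076 mg/L × 1,400,000 L = 8506 g.
Product at 69.5% available Cl: 8506 / 0.695 = 12,240 g.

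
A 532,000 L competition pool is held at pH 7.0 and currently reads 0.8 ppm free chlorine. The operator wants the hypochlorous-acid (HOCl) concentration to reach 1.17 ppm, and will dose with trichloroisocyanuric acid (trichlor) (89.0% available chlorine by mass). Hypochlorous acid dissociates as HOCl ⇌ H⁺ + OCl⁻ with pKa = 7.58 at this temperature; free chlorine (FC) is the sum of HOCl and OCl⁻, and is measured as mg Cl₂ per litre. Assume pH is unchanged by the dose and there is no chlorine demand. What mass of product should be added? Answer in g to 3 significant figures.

405 g

[OCl⁻]/[HOCl] = 10^(pH − pKa) = 10^(7.0 − 7.58) = 0.263; fraction as HOCl = 1/(1 + 0.263) = 0.7917.
Free chlorine required for 1.17 ppm HOCl: 1.17 / 0.7917 = 1.478 ppm.
FC to add: 1.478 − 0.8 = 0.6777 mg/L as Cl₂.
Cl₂ equivalent: 0.6777 mg/L × 532,000 L = 360.6 g.
Product at 89.0% available Cl: 360.6 / 0.89 = 405.1 g.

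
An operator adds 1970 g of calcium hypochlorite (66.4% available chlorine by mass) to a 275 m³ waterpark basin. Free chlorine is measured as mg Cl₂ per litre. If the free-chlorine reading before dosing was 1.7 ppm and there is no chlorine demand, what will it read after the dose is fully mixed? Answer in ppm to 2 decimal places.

Volume: 275 m³ = 275,000 L.
Available chlorine delivered: 1970 g × 0.664 = 1308 g as Cl₂.
Concentration rise: 1308 g / 275,000 L = 4.757 mg/L = 4.76 ppm.
Final FC: 1.7 + 4.76 = 6.46 ppm.

6.46 ppm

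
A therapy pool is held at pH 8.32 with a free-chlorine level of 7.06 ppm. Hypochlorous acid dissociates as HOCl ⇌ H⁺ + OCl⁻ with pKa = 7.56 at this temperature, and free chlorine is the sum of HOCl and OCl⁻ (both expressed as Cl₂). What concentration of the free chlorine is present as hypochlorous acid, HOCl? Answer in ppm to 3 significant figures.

1.05 ppm

[OCl⁻]/[HOCl] = 10^(pH − pKa) = 10^(8.32 − 7.56) = 10^0.76 = 5.754.
Fraction as HOCl = 1 / (1 + 5.754) = 0.1481.
HOCl = 0.1481 × 7.06 ppm = 1.045 ppm.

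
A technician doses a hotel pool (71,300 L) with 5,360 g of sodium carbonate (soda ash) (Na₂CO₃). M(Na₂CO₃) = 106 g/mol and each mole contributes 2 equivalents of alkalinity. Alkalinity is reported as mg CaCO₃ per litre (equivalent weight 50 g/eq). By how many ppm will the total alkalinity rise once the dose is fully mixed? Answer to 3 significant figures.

Moles of Na₂CO₃: 5,360 g ÷ 106 g/mol = 50.57 mol → 101.1 eq of alkalinity.
As CaCO₃: 101.1 eq × 50 g/eq = 5057 g.
Rise: 5057 g / 71,300 L × 1000 = 70.92 mg/L.

70.9 ppm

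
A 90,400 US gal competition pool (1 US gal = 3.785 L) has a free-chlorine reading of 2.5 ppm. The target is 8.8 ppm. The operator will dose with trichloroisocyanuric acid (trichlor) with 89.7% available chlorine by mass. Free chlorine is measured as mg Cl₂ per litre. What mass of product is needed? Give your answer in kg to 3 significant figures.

Volume: 90,400 US gal × 3.785 L/gal = 342,164 L.
Chlorine deficit: 8.8 − 2.5 = 6.3 ppm = 6.3 mg/L as Cl₂.
Cl₂ equivalent needed: 6.3 mg/L × 342,164 L = 2,156,000 mg = 2156 g.
Product at 89.7% available chlorine: 2156 / 0.897 = 2403 g.

2.40 kg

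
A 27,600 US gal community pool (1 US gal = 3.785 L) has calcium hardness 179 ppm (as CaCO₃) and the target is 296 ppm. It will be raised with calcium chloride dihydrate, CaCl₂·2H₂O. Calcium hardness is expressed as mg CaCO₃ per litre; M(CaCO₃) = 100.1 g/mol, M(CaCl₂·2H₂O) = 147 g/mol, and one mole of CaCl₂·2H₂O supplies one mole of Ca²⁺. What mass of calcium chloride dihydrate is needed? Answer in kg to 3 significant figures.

17.9 kg

Volume: 27,600 US gal × 3.785 L/gal = 104,466 L.
Hardness to add: (296 − 179) = 117 mg/L as CaCO₃ × 104,466 L = 12,220 g as CaCO₃.
Moles of Ca²⁺ (1 mol Ca²⁺ ≡ 1 mol CaCO₃): 12,220 / 100.1 g/mol = 122.1 mol.
Mass of CaCl₂·2H₂O: 122.1 × 147 = 17,950 g.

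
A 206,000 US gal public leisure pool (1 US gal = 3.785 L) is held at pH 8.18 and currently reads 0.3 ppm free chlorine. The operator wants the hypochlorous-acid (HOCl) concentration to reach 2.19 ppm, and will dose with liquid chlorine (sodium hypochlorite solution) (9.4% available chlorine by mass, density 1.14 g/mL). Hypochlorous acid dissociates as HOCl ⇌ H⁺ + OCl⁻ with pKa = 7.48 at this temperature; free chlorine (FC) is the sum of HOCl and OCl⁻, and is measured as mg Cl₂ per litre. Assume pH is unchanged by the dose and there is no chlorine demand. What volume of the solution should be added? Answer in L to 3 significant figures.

93.6 L

Volume: 206,000 US gal × 3.785 L/gal = 779,710 L.
[OCl⁻]/[HOCl] = 10^(pH − pKa) = 10^(8.18 − 7.48) = 5.012; fraction as HOCl = 1/(1 + 5.012) = 0.1663.
Free chlorine required for 2.19 ppm HOCl: 2.19 / 0.1663 = 13.17 ppm.
FC to add: 13.17 − 0.3 = 12.87 mg/L as Cl₂.
Cl₂ equivalent: 12.87 mg/L × 779,710 L = 10,030 g.
Product at 9.4% available Cl: 10,030 / 0.094 = 106,700 g.
Volume: 106,700 g ÷ 1.14 g/mL = 93,610 mL.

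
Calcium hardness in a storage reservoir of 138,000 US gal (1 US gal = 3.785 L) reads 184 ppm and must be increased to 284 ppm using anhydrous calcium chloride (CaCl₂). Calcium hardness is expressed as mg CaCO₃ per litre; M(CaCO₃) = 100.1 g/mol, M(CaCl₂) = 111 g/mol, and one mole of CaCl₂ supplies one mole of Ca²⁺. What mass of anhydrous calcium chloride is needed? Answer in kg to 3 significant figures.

Volume: 138,000 US gal × 3.785 L/gal = 522,330 L.
Hardness to add: (284 − 184) = 100 mg/L as CaCO₃ × 522,330 L = 52,230 g as CaCO₃.
Moles of Ca²⁺ (1 mol Ca²⁺ ≡ 1 mol CaCO₃): 52,230 / 100.1 g/mol = 521.8 mol.
Mass of CaCl₂: 521.8 × 111 = 57,920 g.

57.9 kg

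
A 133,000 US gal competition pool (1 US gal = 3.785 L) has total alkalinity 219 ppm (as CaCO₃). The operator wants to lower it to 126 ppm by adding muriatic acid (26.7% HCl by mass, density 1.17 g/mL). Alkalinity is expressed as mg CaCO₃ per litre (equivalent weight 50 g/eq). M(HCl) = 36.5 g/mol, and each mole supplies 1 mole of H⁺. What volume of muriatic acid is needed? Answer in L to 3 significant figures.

109 L

Volume: 133,000 US gal × 3.785 L/gal = 503,405 L.
Alkalinity to neutralize: (219 − 126) = 93 mg/L as CaCO₃ × 503,405 L = 46,820 g as CaCO₃.
Equivalents of H⁺ required: 46,820 ÷ 50 g/eq = 936.3 eq = 936.3 mol HCl.
Mass of HCl: 936.3 × 36.5 = 34,180 g.
Mass of 26.7% solution: 34,180 / 0.267 = 128,000 g.
Volume: 128,000 g ÷ 1.17 g/mL = 109,400 mL.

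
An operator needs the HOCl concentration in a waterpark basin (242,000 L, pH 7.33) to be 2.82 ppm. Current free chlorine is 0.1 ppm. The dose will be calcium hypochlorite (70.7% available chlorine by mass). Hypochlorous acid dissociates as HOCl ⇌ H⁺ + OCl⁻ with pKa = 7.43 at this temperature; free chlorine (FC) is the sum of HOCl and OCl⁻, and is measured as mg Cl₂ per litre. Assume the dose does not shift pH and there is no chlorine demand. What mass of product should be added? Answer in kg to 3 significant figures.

[OCl⁻]/[HOCl] = 10^(pH − pKa) = 10^(7.33 − 7.43) = 0.7943; fraction as HOCl = 1/(1 + 0.7943) = 0.5573.
Free chlorine required for 2.82 ppm HOCl: 2.82 / 0.5573 = 5.06 ppm.
FC to add: 5.06 − 0.1 = 4.96 mg/L as Cl₂.
Cl₂ equivalent: 4.96 mg/L × 242,000 L = 1200 g.
Product at 70.7% available Cl: 1200 / 0.707 = 1698 g.

1.70 kg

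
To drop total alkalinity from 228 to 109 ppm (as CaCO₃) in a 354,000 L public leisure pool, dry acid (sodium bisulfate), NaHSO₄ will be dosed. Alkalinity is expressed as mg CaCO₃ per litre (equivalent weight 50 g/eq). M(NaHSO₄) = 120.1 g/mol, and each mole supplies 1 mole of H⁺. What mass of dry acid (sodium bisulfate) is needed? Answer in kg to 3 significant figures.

101 kg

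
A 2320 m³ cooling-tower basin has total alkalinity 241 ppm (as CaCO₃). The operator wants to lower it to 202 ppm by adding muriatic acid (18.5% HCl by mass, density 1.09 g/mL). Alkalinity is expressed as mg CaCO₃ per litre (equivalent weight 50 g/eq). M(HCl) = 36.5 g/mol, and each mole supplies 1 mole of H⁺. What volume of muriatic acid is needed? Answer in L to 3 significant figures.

Volume: 2320 m³ = 2,320,000 L.
Alkalinity to neutralize: (241 − 202) = 39 mg/L as CaCO₃ × 2,320,000 L = 90,480 g as CaCO₃.
Equivalents of H⁺ required: 90,480 ÷ 50 g/eq = 1810 eq = 1810 mol HCl.
Mass of HCl: 1810 × 36.5 = 66,050 g.
Mass of 18.5% solution: 66,050 / 0.185 = 357,000 g.
Volume: 357,000 g ÷ 1.09 g/mL = 327,500 mL.

328 L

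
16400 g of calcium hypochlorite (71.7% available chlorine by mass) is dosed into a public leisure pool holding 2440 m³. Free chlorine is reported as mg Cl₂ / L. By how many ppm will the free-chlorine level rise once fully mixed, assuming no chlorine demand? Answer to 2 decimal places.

4.82 ppm

Volume: 2440 m³ = 2,440,000 L.
Available chlorine delivered: 16,400 g × 0.717 = 11,760 g as Cl₂.
Concentration rise: 11,760 g / 2,440,000 L = 4.819 mg/L = 4.82 ppm.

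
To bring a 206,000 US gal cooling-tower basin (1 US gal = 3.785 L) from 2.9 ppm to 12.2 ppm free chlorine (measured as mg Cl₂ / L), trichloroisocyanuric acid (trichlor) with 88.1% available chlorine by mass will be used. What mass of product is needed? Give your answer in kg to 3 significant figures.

8.23 kg

Volume: 206,000 US gal × 3.785 L/gal = 779,710 L.
Chlorine deficit: 12.2 − 2.9 = 9.3 ppm = 9.3 mg/L as Cl₂.
Cl₂ equivalent needed: 9.3 mg/L × 779,710 L = 7,251,000 mg = 7251 g.
Product at 88.1% available chlorine: 7251 / 0.881 = 8231 g.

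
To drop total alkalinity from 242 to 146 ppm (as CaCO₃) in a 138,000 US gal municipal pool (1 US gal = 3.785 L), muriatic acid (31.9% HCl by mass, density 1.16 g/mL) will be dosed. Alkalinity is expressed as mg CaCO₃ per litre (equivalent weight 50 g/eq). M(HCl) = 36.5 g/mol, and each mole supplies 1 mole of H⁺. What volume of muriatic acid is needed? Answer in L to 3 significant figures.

Volume: 138,000 US gal × 3.785 L/gal = 522,330 L.
Alkalinity to neutralize: (242 − 146) = 96 mg/L as CaCO₃ × 522,330 L = 50,140 g as CaCO₃.
Equivalents of H⁺ required: 50,140 ÷ 50 g/eq = 1003 eq = 1003 mol HCl.
Mass of HCl: 1003 × 36.5 = 36,600 g.
Mass of 31.9% solution: 36,600 / 0.319 = 114,700 g.
Volume: 114,700 g ÷ 1.16 g/mL = 98,920 mL.

98.9 L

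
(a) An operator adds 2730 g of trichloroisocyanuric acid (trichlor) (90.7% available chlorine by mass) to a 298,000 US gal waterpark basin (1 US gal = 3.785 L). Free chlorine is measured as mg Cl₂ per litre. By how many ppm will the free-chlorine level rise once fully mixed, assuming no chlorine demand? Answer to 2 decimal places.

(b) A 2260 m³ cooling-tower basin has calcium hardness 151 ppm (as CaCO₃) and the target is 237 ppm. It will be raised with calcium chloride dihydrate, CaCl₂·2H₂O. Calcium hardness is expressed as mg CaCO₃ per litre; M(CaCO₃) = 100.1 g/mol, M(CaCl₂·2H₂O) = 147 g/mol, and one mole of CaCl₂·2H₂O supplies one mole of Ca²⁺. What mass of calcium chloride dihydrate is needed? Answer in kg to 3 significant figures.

(a) 2.20 ppm; (b) 285 kg

(a) Volume: 298,000 US gal × 3.785 L/gal = 1,127,930 L.
(a) Available chlorine delivered: 2730 g × 0.907 = 2476 g as Cl₂.
(a) Concentration rise: 2476 g / 1,127,930 L = 2.195 mg/L = 2.20 ppm.

(b) Volume: 2260 m³ = 2,260,000 L.
(b) Hardness to add: (237 − 151) = 86 mg/L as CaCO₃ × 2,260,000 L = 194,400 g as CaCO₃.
(b) Moles of Ca²⁺ (1 mol Ca²⁺ ≡ 1 mol CaCO₃): 194,400 / 100.1 g/mol = 1942 mol.
(b) Mass of CaCl₂·2H₂O: 1942 × 147 = 285,400 g.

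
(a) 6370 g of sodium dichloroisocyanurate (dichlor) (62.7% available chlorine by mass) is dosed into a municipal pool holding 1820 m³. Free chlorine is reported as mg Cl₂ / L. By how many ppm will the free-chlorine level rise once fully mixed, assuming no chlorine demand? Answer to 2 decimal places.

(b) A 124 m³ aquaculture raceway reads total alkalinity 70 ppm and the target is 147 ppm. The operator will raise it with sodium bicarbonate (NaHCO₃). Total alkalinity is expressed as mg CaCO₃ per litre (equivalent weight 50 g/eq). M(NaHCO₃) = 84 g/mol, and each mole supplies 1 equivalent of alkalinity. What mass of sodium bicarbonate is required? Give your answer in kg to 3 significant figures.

(a) Volume: 1820 m³ = 1,820,000 L.
(a) Available chlorine delivered: 6370 g × 0.627 = 3994 g as Cl₂.
(a) Concentration rise: 3994 g / 1,820,000 L = 2.195 mg/L = 2.19 ppm.

(b) Volume: 124 m³ = 124,000 L.
(b) Alkalinity to add: (147 − 70) = 77 mg/L as CaCO₃ × 124,000 L = 9548 g as CaCO₃.
(b) Equivalents: 9548 g ÷ 50 g/eq = 191 eq.
(b) NaHCO₃ supplies 1 eq per mole → 191 mol.
(b) Mass: 191 mol × 84 g/mol = 16,040 g.

(a) 2.19 ppm; (b) 16.0 kg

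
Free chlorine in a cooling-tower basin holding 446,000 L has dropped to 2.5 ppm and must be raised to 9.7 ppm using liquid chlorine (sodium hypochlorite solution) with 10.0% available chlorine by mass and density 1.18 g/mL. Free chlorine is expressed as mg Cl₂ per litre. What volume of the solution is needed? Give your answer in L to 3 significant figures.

Chlorine deficit: 9.7 − 2.5 = 7.2 ppm = 7.2 mg/L as Cl₂.
Cl₂ equivalent needed: 7.2 mg/L × 446,000 L = 3,211,000 mg = 3211 g.
Product at 10.0% available chlorine: 3211 / 0.1 = 32,110 g.
Volume at density 1.18 g/mL: 32,110 g ÷ 1.18 g/mL = 27,210 mL.

27.2 L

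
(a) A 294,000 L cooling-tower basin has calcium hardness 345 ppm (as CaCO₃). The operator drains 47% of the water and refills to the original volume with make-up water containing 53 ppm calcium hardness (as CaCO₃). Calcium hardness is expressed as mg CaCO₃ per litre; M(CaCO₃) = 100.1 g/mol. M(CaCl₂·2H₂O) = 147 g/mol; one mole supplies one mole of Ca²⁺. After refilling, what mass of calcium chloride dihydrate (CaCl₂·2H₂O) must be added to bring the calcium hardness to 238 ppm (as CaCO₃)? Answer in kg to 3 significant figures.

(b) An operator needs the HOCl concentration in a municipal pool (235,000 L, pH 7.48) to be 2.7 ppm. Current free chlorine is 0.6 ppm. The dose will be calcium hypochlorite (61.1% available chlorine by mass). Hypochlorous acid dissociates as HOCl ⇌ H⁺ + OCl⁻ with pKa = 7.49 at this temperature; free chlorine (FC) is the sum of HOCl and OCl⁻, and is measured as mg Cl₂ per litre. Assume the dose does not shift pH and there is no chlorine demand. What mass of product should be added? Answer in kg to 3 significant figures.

(a) 13.1 kg; (b) 1.82 kg

(a) After draining 47% and refilling: 345 × 0.53 + 53 × 0.47 = 207.76 ppm.
(a) Deficit to target: 238 − 207.76 = 30.24 mg/L.
(a) As CaCO₃: 30.24 mg/L × 294,000 L = 8891 g; ÷ 100.1 = 88.82 mol Ca²⁺.
(a) Mass: 88.82 × 147 = 13,060 g.

(b) [OCl⁻]/[HOCl] = 10^(pH − pKa) = 10^(7.48 − 7.49) = 0.9772; fraction as HOCl = 1/(1 + 0.9772) = 0.5058.
(b) Free chlorine required for 2.7 ppm HOCl: 2.7 / 0.5058 = 5.339 ppm.
(b) FC to add: 5.339 − 0.6 = 4.739 mg/L as Cl₂.
(b) Cl₂ equivalent: 4.739 mg/L × 235,000 L = 1114 g.
(b) Product at 61.1% available Cl: 1114 / 0.611 = 1823 g.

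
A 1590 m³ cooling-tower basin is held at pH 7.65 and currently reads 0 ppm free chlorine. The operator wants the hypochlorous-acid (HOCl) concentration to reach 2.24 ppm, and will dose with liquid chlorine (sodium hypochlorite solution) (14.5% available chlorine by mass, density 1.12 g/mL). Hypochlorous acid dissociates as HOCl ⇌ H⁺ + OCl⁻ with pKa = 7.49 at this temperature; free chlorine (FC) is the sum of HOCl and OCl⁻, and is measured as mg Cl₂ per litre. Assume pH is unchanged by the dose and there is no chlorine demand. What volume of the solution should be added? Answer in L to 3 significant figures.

53.6 L

Volume: 1590 m³ = 1,590,000 L.
[OCl⁻]/[HOCl] = 10^(pH − pKa) = 10^(7.65 − 7.49) = 1.445; fraction as HOCl = 1/(1 + 1.445) = 0.4089.
Free chlorine required for 2.24 ppm HOCl: 2.24 / 0.4089 = 5.478 ppm.
FC to add: 5.478 − 0 = 5.478 mg/L as Cl₂.
Cl₂ equivalent: 5.478 mg/L × 1,590,000 L = 8710 g.
Product at 14.5% available Cl: 8710 / 0.145 = 60,070 g.
Volume: 60,070 g ÷ 1.12 g/mL = 53,630 mL.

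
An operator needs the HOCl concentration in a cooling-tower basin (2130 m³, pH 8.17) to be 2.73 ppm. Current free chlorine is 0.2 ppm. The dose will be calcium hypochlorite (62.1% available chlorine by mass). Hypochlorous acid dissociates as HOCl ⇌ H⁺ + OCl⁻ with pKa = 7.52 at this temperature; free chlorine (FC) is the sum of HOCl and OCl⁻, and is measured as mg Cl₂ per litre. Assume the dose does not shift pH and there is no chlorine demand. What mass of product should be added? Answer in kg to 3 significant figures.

Volume: 2130 m³ = 2,130,000 L.
[OCl⁻]/[HOCl] = 10^(pH − pKa) = 10^(8.17 − 7.52) = 4.467; fraction as HOCl = 1/(1 + 4.467) = 0.1829.
Free chlorine required for 2.73 ppm HOCl: 2.73 / 0.1829 = 14.92 ppm.
FC to add: 14.92 − 0.2 = 14.72 mg/L as Cl₂.
Cl₂ equivalent: 14.72 mg/L × 2,130,000 L = 31,360 g.
Product at 62.1% available Cl: 31,360 / 0.621 = 50,500 g.

50.5 kg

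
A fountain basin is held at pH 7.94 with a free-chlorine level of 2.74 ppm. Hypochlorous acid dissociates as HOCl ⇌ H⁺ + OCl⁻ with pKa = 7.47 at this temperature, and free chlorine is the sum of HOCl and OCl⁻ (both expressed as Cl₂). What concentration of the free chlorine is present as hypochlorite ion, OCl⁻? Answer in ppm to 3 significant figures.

2.05 ppm

[OCl⁻]/[HOCl] = 10^(pH − pKa) = 10^(7.94 − 7.47) = 10^0.47 = 2.951.
Fraction as HOCl = 1 / (1 + 2.951) = 0.2531.
OCl⁻ = (1 − 0.2531) × 2.74 ppm = 2.047 ppm.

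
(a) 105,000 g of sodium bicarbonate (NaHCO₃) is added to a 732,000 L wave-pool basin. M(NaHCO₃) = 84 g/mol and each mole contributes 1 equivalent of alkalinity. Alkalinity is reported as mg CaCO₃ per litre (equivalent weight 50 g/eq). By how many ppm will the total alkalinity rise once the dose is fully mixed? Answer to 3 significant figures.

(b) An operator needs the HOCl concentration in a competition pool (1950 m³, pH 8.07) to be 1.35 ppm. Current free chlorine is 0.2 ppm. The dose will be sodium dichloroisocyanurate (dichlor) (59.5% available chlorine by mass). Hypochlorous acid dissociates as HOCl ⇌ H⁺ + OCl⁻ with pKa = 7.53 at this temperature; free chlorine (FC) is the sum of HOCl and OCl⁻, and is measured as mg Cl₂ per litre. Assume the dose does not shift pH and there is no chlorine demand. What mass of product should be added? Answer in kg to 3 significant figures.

(a) Moles of NaHCO₃: 105,000 g ÷ 84 g/mol = 1250 mol → 1250 eq of alkalinity.
(a) As CaCO₃: 1250 eq × 50 g/eq = 62,500 g.
(a) Rise: 62,500 g / 732,000 L × 1000 = 85.38 mg/L.

(b) Volume: 1950 m³ = 1,950,000 L.
(b) [OCl⁻]/[HOCl] = 10^(pH − pKa) = 10^(8.07 − 7.53) = 3.467; fraction as HOCl = 1/(1 + 3.467) = 0.2238.
(b) Free chlorine required for 1.35 ppm HOCl: 1.35 / 0.2238 = 6.031 ppm.
(b) FC to add: 6.031 − 0.2 = 5.831 mg/L as Cl₂.
(b) Cl₂ equivalent: 5.831 mg/L × 1,950,000 L = 11,370 g.
(b) Product at 59.5% available Cl: 11,370 / 0.595 = 19,110 g.

(a) 85.4 ppm; (b) 19.1 kg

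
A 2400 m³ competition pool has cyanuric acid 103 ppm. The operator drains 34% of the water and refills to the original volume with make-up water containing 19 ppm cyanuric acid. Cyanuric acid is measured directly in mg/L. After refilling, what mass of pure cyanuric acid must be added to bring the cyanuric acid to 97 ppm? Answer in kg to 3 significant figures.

54.1 kg

Volume: 2400 m³ = 2,400,000 L.
After draining 34% and refilling: 103 × 0.66 + 19 × 0.34 = 74.44 ppm.
Deficit to target: 97 − 74.44 = 22.56 mg/L.
Mass: 22.56 mg/L × 2,400,000 L = 54,140 g cyanuric acid.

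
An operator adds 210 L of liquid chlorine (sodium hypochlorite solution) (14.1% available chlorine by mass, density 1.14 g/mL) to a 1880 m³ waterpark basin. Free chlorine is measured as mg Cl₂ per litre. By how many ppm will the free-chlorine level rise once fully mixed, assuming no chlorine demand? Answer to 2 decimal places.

17.95 ppm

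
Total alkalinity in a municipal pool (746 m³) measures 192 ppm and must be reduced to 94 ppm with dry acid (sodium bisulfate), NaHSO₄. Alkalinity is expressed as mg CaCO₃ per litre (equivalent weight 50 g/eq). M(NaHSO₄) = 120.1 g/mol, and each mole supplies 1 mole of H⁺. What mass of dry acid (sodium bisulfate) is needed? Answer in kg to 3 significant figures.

176 kg

Volume: 746 m³ = 746,000 L.
Alkalinity to neutralize: (192 − 94) = 98 mg/L as CaCO₃ × 746,000 L = 73,110 g as CaCO₃.
Equivalents of H⁺ required: 73,110 ÷ 50 g/eq = 1462 eq = 1462 mol NaHSO₄.
Mass of NaHSO₄: 1462 × 120.1 = 175,600 g.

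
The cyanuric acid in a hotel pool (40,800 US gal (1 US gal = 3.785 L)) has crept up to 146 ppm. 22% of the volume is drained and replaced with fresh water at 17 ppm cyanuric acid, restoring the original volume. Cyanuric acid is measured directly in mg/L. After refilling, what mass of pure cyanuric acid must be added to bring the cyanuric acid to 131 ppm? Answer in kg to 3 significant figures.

Volume: 40,800 US gal × 3.785 L/gal = 154,428 L.
After draining 22% and refilling: 146 × 0.78 + 17 × 0.22 = 117.62 ppm.
Deficit to target: 131 − 117.62 = 13.38 mg/L.
Mass: 13.38 mg/L × 154,428 L = 2066 g cyanuric acid.

2.07 kg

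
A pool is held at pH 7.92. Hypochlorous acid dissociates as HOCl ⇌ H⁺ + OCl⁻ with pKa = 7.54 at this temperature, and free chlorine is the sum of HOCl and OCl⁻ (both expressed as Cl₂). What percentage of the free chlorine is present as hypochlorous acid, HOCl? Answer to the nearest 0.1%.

29.4%

[OCl⁻]/[HOCl] = 10^(pH − pKa) = 10^(7.92 − 7.54) = 10^0.38 = 2.399.
Fraction as HOCl = 1 / (1 + 2.399) = 0.2942.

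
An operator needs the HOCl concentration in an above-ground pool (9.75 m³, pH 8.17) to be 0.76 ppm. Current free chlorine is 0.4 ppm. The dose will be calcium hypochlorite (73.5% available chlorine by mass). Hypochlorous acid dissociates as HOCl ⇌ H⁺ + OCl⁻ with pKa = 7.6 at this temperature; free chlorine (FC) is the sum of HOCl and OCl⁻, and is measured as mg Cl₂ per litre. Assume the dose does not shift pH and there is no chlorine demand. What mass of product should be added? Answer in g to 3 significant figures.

Volume: 9.75 m³ = 9,750 L.
[OCl⁻]/[HOCl] = 10^(pH − pKa) = 10^(8.17 − 7.6) = 3.715; fraction as HOCl = 1/(1 + 3.715) = 0.2121.
Free chlorine required for 0.76 ppm HOCl: 0.76 / 0.2121 = 3.584 ppm.
FC to add: 3.584 − 0.4 = 3.184 mg/L as Cl₂.
Cl₂ equivalent: 3.184 mg/L × 9,750 L = 31.04 g.
Product at 73.5% available Cl: 31.04 / 0.735 = 42.23 g.

42.2 g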